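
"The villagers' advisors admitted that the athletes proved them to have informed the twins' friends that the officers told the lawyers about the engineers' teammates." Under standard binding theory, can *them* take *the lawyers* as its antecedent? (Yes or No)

*them* is a pronoun; Principle B requires it to be free in its binding domain — the clause headed by 'proved'.
— the lawyers: object of the clause headed by 'told'; is c-commanded by the pronoun; coreference would bind this R-expression — blocked (Principle C).

No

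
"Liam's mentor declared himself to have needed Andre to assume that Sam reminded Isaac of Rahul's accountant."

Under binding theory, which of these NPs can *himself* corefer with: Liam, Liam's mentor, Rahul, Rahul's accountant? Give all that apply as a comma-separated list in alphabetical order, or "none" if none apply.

*himself* is a reflexive; Principle A requires it to be bound within its binding domain — the matrix clause.
— Liam: possessor inside the subject DP of the matrix clause; does not c-command the reflexive — cannot bind it (Principle A).
— Liam's mentor: subject of the matrix clause; c-commands the reflexive within its binding domain — allowed (Principle A).
— Rahul: possessor inside the second object DP of the clause headed by 'reminded'; does not c-command the reflexive — cannot bind it (Principle A).
— Rahul's accountant: second object of the clause headed by 'reminded'; does not c-command the reflexive — cannot bind it (Principle A).

Liam's mentor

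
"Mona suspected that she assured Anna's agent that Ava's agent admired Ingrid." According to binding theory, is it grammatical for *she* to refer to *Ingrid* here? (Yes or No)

No

*Ingrid* is an R-expression; Principle C requires it to be free (not bound by any c-commanding expression).
— she: subject of the clause headed by 'assured'; the pronoun c-commands the R-expression — coreference blocked (Principle C).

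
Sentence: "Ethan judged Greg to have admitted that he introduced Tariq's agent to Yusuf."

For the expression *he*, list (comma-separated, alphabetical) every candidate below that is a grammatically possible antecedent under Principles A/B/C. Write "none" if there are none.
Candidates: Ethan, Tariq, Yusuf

Ethan

*he* is a pronoun; Principle B requires it to be free in its binding domain — the clause headed by 'introduced'.
— Ethan: subject of the matrix clause; c-commands the pronoun but lies outside its binding domain — allowed.
— Tariq: possessor inside the object DP of the clause headed by 'introduced'; is c-commanded by the pronoun; coreference would bind this R-expression — blocked (Principle C).
— Yusuf: second object of the clause headed by 'introduced'; is c-commanded by the pronoun; coreference would bind this R-expression — blocked (Principle C).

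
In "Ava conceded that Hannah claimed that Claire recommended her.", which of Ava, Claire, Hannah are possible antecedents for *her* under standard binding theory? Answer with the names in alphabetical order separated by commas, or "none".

Ava, Hannah

*her* is a pronoun; Principle B requires it to be free in its binding domain — the clause headed by 'recommended'.
— Ava: subject of the matrix clause; c-commands the pronoun but lies outside its binding domain — allowed.
— Claire: subject of the clause headed by 'recommended'; c-commands the pronoun within its binding domain — blocked (Principle B).
— Hannah: subject of the clause headed by 'claimed'; c-commands the pronoun but lies outside its binding domain — allowed.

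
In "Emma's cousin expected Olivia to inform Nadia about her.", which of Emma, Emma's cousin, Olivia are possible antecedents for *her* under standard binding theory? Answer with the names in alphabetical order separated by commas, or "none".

Emma, Emma's cousin

*her* is a pronoun; Principle B requires it to be free in its binding domain — the clause headed by 'inform'.
— Emma: possessor inside the subject DP of the matrix clause; does not c-command the pronoun — Principle B does not apply; allowed.
— Emma's cousin: subject of the matrix clause; c-commands the pronoun but lies outside its binding domain — allowed.
— Olivia: subject of the clause headed by 'inform'; c-commands the pronoun within its binding domain — blocked (Principle B).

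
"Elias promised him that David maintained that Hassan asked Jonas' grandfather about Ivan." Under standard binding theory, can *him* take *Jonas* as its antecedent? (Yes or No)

No

*him* is a pronoun; Principle B requires it to be free in its binding domain — the matrix clause.
— Jonas: possessor inside the object DP of the clause headed by 'asked'; is c-commanded by the pronoun; coreference would bind this R-expression — blocked (Principle C).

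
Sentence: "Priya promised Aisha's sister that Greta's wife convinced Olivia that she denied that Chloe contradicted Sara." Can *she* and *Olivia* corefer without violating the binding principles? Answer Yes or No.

*Olivia* is an R-expression; Principle C requires it to be free (not bound by any c-commanding expression).
— she: subject of the clause headed by 'denied'; the pronoun does not c-command the R-expression — coreference allowed.

Yes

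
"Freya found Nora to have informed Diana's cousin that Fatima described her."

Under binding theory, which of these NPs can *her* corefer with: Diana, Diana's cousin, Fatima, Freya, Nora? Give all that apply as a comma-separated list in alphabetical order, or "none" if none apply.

*her* is a pronoun; Principle B requires it to be free in its binding domain — the clause headed by 'described'.
— Diana: possessor inside the object DP of the clause headed by 'informed'; does not c-command the pronoun — Principle B does not apply; allowed.
— Diana's cousin: object of the clause headed by 'informed'; c-commands the pronoun but lies outside its binding domain — allowed.
— Fatima: subject of the clause headed by 'described'; c-commands the pronoun within its binding domain — blocked (Principle B).
— Freya: subject of the matrix clause; c-commands the pronoun but lies outside its binding domain — allowed.
— Nora: subject of the clause headed by 'informed'; c-commands the pronoun but lies outside its binding domain — allowed.

Diana, Diana's cousin, Freya, Nora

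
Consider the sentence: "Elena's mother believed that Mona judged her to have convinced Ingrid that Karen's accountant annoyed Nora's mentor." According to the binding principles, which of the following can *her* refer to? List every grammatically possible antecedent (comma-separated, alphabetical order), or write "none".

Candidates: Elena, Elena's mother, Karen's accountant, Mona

*her* is a pronoun; Principle B requires it to be free in its binding domain — the clause headed by 'judged'.
— Elena: possessor inside the subject DP of the matrix clause; does not c-command the pronoun — Principle B does not apply; allowed.
— Elena's mother: subject of the matrix clause; c-commands the pronoun but lies outside its binding domain — allowed.
— Karen's accountant: subject of the clause headed by 'annoyed'; is c-commanded by the pronoun; coreference would bind this R-expression — blocked (Principle C).
— Mona: subject of the clause headed by 'judged'; c-commands the pronoun within its binding domain — blocked (Principle B).

Elena, Elena's mother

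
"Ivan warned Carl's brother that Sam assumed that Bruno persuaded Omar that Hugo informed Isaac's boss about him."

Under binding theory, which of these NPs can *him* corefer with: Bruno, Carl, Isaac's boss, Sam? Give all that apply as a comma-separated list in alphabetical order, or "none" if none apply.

*him* is a pronoun; Principle B requires it to be free in its binding domain — the clause headed by 'informed'.
— Bruno: subject of the clause headed by 'persuaded'; c-commands the pronoun but lies outside its binding domain — allowed.
— Carl: possessor inside the object DP of the matrix clause; does not c-command the pronoun — Principle B does not apply; allowed.
— Isaac's boss: object of the clause headed by 'informed'; c-commands the pronoun within its binding domain — blocked (Principle B).
— Sam: subject of the clause headed by 'assumed'; c-commands the pronoun but lies outside its binding domain — allowed.

Bruno, Carl, Sam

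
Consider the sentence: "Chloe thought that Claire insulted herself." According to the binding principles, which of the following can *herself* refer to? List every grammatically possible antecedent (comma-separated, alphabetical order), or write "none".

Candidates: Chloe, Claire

Claire

*herself* is a reflexive; Principle A requires it to be bound within its binding domain — the clause headed by 'insulted'.
— Chloe: subject of the matrix clause; c-commands the reflexive but lies outside its binding domain — cannot bind it (Principle A).
— Claire: subject of the clause headed by 'insulted'; c-commands the reflexive within its binding domain — allowed (Principle A).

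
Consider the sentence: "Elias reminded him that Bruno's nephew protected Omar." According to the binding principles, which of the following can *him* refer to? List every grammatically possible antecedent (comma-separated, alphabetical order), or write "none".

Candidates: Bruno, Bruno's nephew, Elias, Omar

*him* is a pronoun; Principle B requires it to be free in its binding domain — the matrix clause.
— Bruno: possessor inside the subject DP of the clause headed by 'protected'; is c-commanded by the pronoun; coreference would bind this R-expression — blocked (Principle C).
— Bruno's nephew: subject of the clause headed by 'protected'; is c-commanded by the pronoun; coreference would bind this R-expression — blocked (Principle C).
— Elias: subject of the matrix clause; c-commands the pronoun within its binding domain — blocked (Principle B).
— Omar: object of the clause headed by 'protected'; is c-commanded by the pronoun; coreference would bind this R-expression — blocked (Principle C).

none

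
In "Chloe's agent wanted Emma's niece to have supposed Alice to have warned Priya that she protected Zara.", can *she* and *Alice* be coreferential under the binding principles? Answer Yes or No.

*Alice* is an R-expression; Principle C requires it to be free (not bound by any c-commanding expression).
— she: subject of the clause headed by 'protected'; the pronoun does not c-command the R-expression — coreference allowed.

Yes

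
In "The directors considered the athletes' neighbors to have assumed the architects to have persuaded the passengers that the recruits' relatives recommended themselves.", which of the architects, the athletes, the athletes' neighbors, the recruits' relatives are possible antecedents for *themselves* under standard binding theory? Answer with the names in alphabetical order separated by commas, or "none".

*themselves* is a reflexive; Principle A requires it to be bound within its binding domain — the clause headed by 'recommended'.
— the architects: subject of the clause headed by 'persuaded'; c-commands the reflexive but lies outside its binding domain — cannot bind it (Principle A).
— the athletes: possessor inside the subject DP of the clause headed by 'assumed'; does not c-command the reflexive — cannot bind it (Principle A).
— the athletes' neighbors: subject of the clause headed by 'assumed'; c-commands the reflexive but lies outside its binding domain — cannot bind it (Principle A).
— the recruits' relatives: subject of the clause headed by 'recommended'; c-commands the reflexive within its binding domain — allowed (Principle A).

the recruits' relatives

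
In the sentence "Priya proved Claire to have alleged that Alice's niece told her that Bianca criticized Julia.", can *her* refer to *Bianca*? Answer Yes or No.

No

*her* is a pronoun; Principle B requires it to be free in its binding domain — the clause headed by 'told'.
— Bianca: subject of the clause headed by 'criticized'; is c-commanded by the pronoun; coreference would bind this R-expression — blocked (Principle C).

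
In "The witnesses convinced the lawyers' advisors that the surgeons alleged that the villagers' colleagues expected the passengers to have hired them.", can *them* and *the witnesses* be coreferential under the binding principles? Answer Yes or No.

Yes

*the witnesses* is an R-expression; Principle C requires it to be free (not bound by any c-commanding expression).
— them: object of the clause headed by 'hired'; the pronoun does not c-command the R-expression — coreference allowed.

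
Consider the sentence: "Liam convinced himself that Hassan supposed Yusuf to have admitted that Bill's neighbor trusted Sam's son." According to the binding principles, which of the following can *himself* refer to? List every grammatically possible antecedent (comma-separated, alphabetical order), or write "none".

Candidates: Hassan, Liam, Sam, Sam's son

*himself* is a reflexive; Principle A requires it to be bound within its binding domain — the matrix clause.
— Hassan: subject of the clause headed by 'supposed'; does not c-command the reflexive — cannot bind it (Principle A).
— Liam: subject of the matrix clause; c-commands the reflexive within its binding domain — allowed (Principle A).
— Sam: possessor inside the object DP of the clause headed by 'trusted'; does not c-command the reflexive — cannot bind it (Principle A).
— Sam's son: object of the clause headed by 'trusted'; does not c-command the reflexive — cannot bind it (Principle A).

Liam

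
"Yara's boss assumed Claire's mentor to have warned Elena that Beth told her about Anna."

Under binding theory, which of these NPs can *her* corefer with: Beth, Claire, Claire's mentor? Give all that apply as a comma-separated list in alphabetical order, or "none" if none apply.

Claire, Claire's mentor

*her* is a pronoun; Principle B requires it to be free in its binding domain — the clause headed by 'told'.
— Beth: subject of the clause headed by 'told'; c-commands the pronoun within its binding domain — blocked (Principle B).
— Claire: possessor inside the subject DP of the clause headed by 'warned'; does not c-command the pronoun — Principle B does not apply; allowed.
— Claire's mentor: subject of the clause headed by 'warned'; c-commands the pronoun but lies outside its binding domain — allowed.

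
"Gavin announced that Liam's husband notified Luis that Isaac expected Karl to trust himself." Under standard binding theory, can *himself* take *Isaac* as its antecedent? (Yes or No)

No

*himself* is a reflexive; Principle A requires it to be bound within its binding domain — the clause headed by 'trust'.
— Isaac: subject of the clause headed by 'expected'; c-commands the reflexive but lies outside its binding domain — cannot bind it (Principle A).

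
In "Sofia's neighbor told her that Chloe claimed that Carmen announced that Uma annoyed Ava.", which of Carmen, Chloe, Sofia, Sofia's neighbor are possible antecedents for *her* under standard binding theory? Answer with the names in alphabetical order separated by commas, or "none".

*her* is a pronoun; Principle B requires it to be free in its binding domain — the matrix clause.
— Carmen: subject of the clause headed by 'announced'; is c-commanded by the pronoun; coreference would bind this R-expression — blocked (Principle C).
— Chloe: subject of the clause headed by 'claimed'; is c-commanded by the pronoun; coreference would bind this R-expression — blocked (Principle C).
— Sofia: possessor inside the subject DP of the matrix clause; does not c-command the pronoun — Principle B does not apply; allowed.
— Sofia's neighbor: subject of the matrix clause; c-commands the pronoun within its binding domain — blocked (Principle B).

Sofia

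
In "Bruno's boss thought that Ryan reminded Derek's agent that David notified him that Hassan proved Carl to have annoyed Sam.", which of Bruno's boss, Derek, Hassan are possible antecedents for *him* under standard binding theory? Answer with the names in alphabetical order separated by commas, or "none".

*him* is a pronoun; Principle B requires it to be free in its binding domain — the clause headed by 'notified'.
— Bruno's boss: subject of the matrix clause; c-commands the pronoun but lies outside its binding domain — allowed.
— Derek: possessor inside the object DP of the clause headed by 'reminded'; does not c-command the pronoun — Principle B does not apply; allowed.
— Hassan: subject of the clause headed by 'proved'; is c-commanded by the pronoun; coreference would bind this R-expression — blocked (Principle C).

Bruno's boss, Derek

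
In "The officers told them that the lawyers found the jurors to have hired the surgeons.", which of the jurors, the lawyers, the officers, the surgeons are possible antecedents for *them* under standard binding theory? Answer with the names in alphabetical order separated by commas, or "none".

none

*them* is a pronoun; Principle B requires it to be free in its binding domain — the matrix clause.
— the jurors: subject of the clause headed by 'hired'; is c-commanded by the pronoun; coreference would bind this R-expression — blocked (Principle C).
— the lawyers: subject of the clause headed by 'found'; is c-commanded by the pronoun; coreference would bind this R-expression — blocked (Principle C).
— the officers: subject of the matrix clause; c-commands the pronoun within its binding domain — blocked (Principle B).
— the surgeons: object of the clause headed by 'hired'; is c-commanded by the pronoun; coreference would bind this R-expression — blocked (Principle C).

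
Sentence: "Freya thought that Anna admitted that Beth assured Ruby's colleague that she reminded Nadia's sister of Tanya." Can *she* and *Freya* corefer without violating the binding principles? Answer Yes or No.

Yes

*Freya* is an R-expression; Principle C requires it to be free (not bound by any c-commanding expression).
— she: subject of the clause headed by 'reminded'; the pronoun does not c-command the R-expression — coreference allowed.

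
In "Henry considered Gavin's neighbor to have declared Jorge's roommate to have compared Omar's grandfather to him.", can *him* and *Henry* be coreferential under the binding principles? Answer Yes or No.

Yes

*Henry* is an R-expression; Principle C requires it to be free (not bound by any c-commanding expression).
— him: second object of the clause headed by 'compared'; the pronoun does not c-command the R-expression — coreference allowed.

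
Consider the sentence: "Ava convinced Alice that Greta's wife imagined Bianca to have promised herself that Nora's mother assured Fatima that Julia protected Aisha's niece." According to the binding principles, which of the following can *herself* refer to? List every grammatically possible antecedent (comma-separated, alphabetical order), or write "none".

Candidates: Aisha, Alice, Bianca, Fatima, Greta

*herself* is a reflexive; Principle A requires it to be bound within its binding domain — the clause headed by 'promised'.
— Aisha: possessor inside the object DP of the clause headed by 'protected'; does not c-command the reflexive — cannot bind it (Principle A).
— Alice: object of the matrix clause; c-commands the reflexive but lies outside its binding domain — cannot bind it (Principle A).
— Bianca: subject of the clause headed by 'promised'; c-commands the reflexive within its binding domain — allowed (Principle A).
— Fatima: object of the clause headed by 'assured'; does not c-command the reflexive — cannot bind it (Principle A).
— Greta: possessor inside the subject DP of the clause headed by 'imagined'; does not c-command the reflexive — cannot bind it (Principle A).

Bianca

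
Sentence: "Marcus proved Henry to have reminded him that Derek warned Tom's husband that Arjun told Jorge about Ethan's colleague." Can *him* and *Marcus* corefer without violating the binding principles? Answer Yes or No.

Yes

*Marcus* is an R-expression; Principle C requires it to be free (not bound by any c-commanding expression).
— him: object of the clause headed by 'reminded'; the pronoun does not c-command the R-expression — coreference allowed.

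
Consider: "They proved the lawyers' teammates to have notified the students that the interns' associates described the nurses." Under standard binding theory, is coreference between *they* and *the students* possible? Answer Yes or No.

*the students* is an R-expression; Principle C requires it to be free (not bound by any c-commanding expression).
— they: subject of the matrix clause; the pronoun c-commands the R-expression — coreference blocked (Principle C).

No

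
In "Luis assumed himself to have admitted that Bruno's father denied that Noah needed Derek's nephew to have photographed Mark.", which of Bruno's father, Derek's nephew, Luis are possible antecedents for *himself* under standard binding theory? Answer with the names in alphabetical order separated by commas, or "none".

Luis

*himself* is a reflexive; Principle A requires it to be bound within its binding domain — the matrix clause.
— Bruno's father: subject of the clause headed by 'denied'; does not c-command the reflexive — cannot bind it (Principle A).
— Derek's nephew: subject of the clause headed by 'photographed'; does not c-command the reflexive — cannot bind it (Principle A).
— Luis: subject of the matrix clause; c-commands the reflexive within its binding domain — allowed (Principle A).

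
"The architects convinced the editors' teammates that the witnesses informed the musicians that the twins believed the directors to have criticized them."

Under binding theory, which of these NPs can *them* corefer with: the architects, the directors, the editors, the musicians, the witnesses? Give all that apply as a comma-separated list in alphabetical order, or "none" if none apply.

*them* is a pronoun; Principle B requires it to be free in its binding domain — the clause headed by 'criticized'.
— the architects: subject of the matrix clause; c-commands the pronoun but lies outside its binding domain — allowed.
— the directors: subject of the clause headed by 'criticized'; c-commands the pronoun within its binding domain — blocked (Principle B).
— the editors: possessor inside the object DP of the matrix clause; does not c-command the pronoun — Principle B does not apply; allowed.
— the musicians: object of the clause headed by 'informed'; c-commands the pronoun but lies outside its binding domain — allowed.
— the witnesses: subject of the clause headed by 'informed'; c-commands the pronoun but lies outside its binding domain — allowed.

the architects, the editors, the musicians, the witnesses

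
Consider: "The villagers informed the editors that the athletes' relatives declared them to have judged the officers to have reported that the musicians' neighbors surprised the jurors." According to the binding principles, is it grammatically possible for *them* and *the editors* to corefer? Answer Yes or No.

Yes

*them* is a pronoun; Principle B requires it to be free in its binding domain — the clause headed by 'declared'.
— the editors: object of the matrix clause; c-commands the pronoun but lies outside its binding domain — allowed.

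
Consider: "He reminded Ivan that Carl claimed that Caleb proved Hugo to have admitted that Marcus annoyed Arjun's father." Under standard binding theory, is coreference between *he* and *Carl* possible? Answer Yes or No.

*Carl* is an R-expression; Principle C requires it to be free (not bound by any c-commanding expression).
— he: subject of the matrix clause; the pronoun c-commands the R-expression — coreference blocked (Principle C).

No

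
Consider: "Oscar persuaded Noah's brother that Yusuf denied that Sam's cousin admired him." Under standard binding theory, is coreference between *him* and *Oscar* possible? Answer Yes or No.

Yes

*Oscar* is an R-expression; Principle C requires it to be free (not bound by any c-commanding expression).
— him: object of the clause headed by 'admired'; the pronoun does not c-command the R-expression — coreference allowed.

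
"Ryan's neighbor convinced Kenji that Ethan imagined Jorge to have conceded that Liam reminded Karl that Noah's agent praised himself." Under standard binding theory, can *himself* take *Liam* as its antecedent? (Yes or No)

No

*himself* is a reflexive; Principle A requires it to be bound within its binding domain — the clause headed by 'praised'.
— Liam: subject of the clause headed by 'reminded'; c-commands the reflexive but lies outside its binding domain — cannot bind it (Principle A).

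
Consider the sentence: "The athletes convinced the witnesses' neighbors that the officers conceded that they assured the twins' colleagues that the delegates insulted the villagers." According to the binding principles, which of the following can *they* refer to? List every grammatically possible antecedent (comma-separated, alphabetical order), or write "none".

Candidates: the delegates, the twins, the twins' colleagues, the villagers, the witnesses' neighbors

the witnesses' neighbors

*they* is a pronoun; Principle B requires it to be free in its binding domain — the clause headed by 'assured'.
— the delegates: subject of the clause headed by 'insulted'; is c-commanded by the pronoun; coreference would bind this R-expression — blocked (Principle C).
— the twins: possessor inside the object DP of the clause headed by 'assured'; is c-commanded by the pronoun; coreference would bind this R-expression — blocked (Principle C).
— the twins' colleagues: object of the clause headed by 'assured'; is c-commanded by the pronoun; coreference would bind this R-expression — blocked (Principle C).
— the villagers: object of the clause headed by 'insulted'; is c-commanded by the pronoun; coreference would bind this R-expression — blocked (Principle C).
— the witnesses' neighbors: object of the matrix clause; c-commands the pronoun but lies outside its binding domain — allowed.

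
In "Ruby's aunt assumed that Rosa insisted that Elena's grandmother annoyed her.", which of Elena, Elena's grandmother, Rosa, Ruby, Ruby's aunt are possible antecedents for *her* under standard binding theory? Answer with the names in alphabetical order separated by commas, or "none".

*her* is a pronoun; Principle B requires it to be free in its binding domain — the clause headed by 'annoyed'.
— Elena: possessor inside the subject DP of the clause headed by 'annoyed'; does not c-command the pronoun — Principle B does not apply; allowed.
— Elena's grandmother: subject of the clause headed by 'annoyed'; c-commands the pronoun within its binding domain — blocked (Principle B).
— Rosa: subject of the clause headed by 'insisted'; c-commands the pronoun but lies outside its binding domain — allowed.
— Ruby: possessor inside the subject DP of the matrix clause; does not c-command the pronoun — Principle B does not apply; allowed.
— Ruby's aunt: subject of the matrix clause; c-commands the pronoun but lies outside its binding domain — allowed.

Elena, Rosa, Ruby, Ruby's aunt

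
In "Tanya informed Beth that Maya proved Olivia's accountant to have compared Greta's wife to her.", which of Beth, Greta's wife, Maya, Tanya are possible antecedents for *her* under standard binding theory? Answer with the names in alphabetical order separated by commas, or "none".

Beth, Maya, Tanya

*her* is a pronoun; Principle B requires it to be free in its binding domain — the clause headed by 'compared'.
— Beth: object of the matrix clause; c-commands the pronoun but lies outside its binding domain — allowed.
— Greta's wife: object of the clause headed by 'compared'; c-commands the pronoun within its binding domain — blocked (Principle B).
— Maya: subject of the clause headed by 'proved'; c-commands the pronoun but lies outside its binding domain — allowed.
— Tanya: subject of the matrix clause; c-commands the pronoun but lies outside its binding domain — allowed.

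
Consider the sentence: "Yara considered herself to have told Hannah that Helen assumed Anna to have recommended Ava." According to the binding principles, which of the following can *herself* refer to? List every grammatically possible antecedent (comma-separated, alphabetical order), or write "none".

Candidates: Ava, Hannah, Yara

Yara

*herself* is a reflexive; Principle A requires it to be bound within its binding domain — the matrix clause.
— Ava: object of the clause headed by 'recommended'; does not c-command the reflexive — cannot bind it (Principle A).
— Hannah: object of the clause headed by 'told'; does not c-command the reflexive — cannot bind it (Principle A).
— Yara: subject of the matrix clause; c-commands the reflexive within its binding domain — allowed (Principle A).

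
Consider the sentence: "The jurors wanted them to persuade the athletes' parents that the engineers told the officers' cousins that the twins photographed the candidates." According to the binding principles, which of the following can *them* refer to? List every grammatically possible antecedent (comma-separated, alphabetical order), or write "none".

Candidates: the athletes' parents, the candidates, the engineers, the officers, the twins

none

*them* is a pronoun; Principle B requires it to be free in its binding domain — the matrix clause.
— the athletes' parents: object of the clause headed by 'persuade'; is c-commanded by the pronoun; coreference would bind this R-expression — blocked (Principle C).
— the candidates: object of the clause headed by 'photographed'; is c-commanded by the pronoun; coreference would bind this R-expression — blocked (Principle C).
— the engineers: subject of the clause headed by 'told'; is c-commanded by the pronoun; coreference would bind this R-expression — blocked (Principle C).
— the officers: possessor inside the object DP of the clause headed by 'told'; is c-commanded by the pronoun; coreference would bind this R-expression — blocked (Principle C).
— the twins: subject of the clause headed by 'photographed'; is c-commanded by the pronoun; coreference would bind this R-expression — blocked (Principle C).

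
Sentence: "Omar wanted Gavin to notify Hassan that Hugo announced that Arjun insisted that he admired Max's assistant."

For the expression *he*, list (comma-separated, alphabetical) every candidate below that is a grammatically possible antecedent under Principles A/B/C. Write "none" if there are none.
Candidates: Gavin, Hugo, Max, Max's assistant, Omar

*he* is a pronoun; Principle B requires it to be free in its binding domain — the clause headed by 'admired'.
— Gavin: subject of the clause headed by 'notify'; c-commands the pronoun but lies outside its binding domain — allowed.
— Hugo: subject of the clause headed by 'announced'; c-commands the pronoun but lies outside its binding domain — allowed.
— Max: possessor inside the object DP of the clause headed by 'admired'; is c-commanded by the pronoun; coreference would bind this R-expression — blocked (Principle C).
— Max's assistant: object of the clause headed by 'admired'; is c-commanded by the pronoun; coreference would bind this R-expression — blocked (Principle C).
— Omar: subject of the matrix clause; c-commands the pronoun but lies outside its binding domain — allowed.

Gavin, Hugo, Omar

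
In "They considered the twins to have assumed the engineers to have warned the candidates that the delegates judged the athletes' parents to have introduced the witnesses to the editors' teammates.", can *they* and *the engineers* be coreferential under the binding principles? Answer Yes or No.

*the engineers* is an R-expression; Principle C requires it to be free (not bound by any c-commanding expression).
— they: subject of the matrix clause; the pronoun c-commands the R-expression — coreference blocked (Principle C).

No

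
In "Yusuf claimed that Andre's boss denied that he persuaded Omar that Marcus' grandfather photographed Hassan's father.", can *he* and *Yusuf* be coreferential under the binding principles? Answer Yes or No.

*Yusuf* is an R-expression; Principle C requires it to be free (not bound by any c-commanding expression).
— he: subject of the clause headed by 'persuaded'; the pronoun does not c-command the R-expression — coreference allowed.

Yes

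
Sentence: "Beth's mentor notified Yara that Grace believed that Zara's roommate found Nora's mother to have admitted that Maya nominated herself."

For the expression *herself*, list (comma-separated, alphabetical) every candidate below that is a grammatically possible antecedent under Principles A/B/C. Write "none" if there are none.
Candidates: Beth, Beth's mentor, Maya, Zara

Maya

*herself* is a reflexive; Principle A requires it to be bound within its binding domain — the clause headed by 'nominated'.
— Beth: possessor inside the subject DP of the matrix clause; does not c-command the reflexive — cannot bind it (Principle A).
— Beth's mentor: subject of the matrix clause; c-commands the reflexive but lies outside its binding domain — cannot bind it (Principle A).
— Maya: subject of the clause headed by 'nominated'; c-commands the reflexive within its binding domain — allowed (Principle A).
— Zara: possessor inside the subject DP of the clause headed by 'found'; does not c-command the reflexive — cannot bind it (Principle A).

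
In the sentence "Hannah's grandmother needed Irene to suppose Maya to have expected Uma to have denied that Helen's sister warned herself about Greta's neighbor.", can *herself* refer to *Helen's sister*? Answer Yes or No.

Yes

*herself* is a reflexive; Principle A requires it to be bound within its binding domain — the clause headed by 'warned'.
— Helen's sister: subject of the clause headed by 'warned'; c-commands the reflexive within its binding domain — allowed (Principle A).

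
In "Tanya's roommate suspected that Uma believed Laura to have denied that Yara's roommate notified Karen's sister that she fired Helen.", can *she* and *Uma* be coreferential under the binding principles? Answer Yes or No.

Yes

*Uma* is an R-expression; Principle C requires it to be free (not bound by any c-commanding expression).
— she: subject of the clause headed by 'fired'; the pronoun does not c-command the R-expression — coreference allowed.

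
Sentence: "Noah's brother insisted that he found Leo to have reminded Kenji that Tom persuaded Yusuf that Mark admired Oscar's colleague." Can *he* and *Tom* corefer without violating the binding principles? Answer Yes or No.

No

*Tom* is an R-expression; Principle C requires it to be free (not bound by any c-commanding expression).
— he: subject of the clause headed by 'found'; the pronoun c-commands the R-expression — coreference blocked (Principle C).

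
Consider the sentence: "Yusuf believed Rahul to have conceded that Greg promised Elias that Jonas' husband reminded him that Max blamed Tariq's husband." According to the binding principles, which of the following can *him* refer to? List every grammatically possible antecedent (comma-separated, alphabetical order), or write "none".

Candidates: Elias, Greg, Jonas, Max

Elias, Greg, Jonas

*him* is a pronoun; Principle B requires it to be free in its binding domain — the clause headed by 'reminded'.
— Elias: object of the clause headed by 'promised'; c-commands the pronoun but lies outside its binding domain — allowed.
— Greg: subject of the clause headed by 'promised'; c-commands the pronoun but lies outside its binding domain — allowed.
— Jonas: possessor inside the subject DP of the clause headed by 'reminded'; does not c-command the pronoun — Principle B does not apply; allowed.
— Max: subject of the clause headed by 'blamed'; is c-commanded by the pronoun; coreference would bind this R-expression — blocked (Principle C).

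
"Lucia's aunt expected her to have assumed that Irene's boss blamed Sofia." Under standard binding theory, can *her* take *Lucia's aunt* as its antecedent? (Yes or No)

No

*her* is a pronoun; Principle B requires it to be free in its binding domain — the matrix clause.
— Lucia's aunt: subject of the matrix clause; c-commands the pronoun within its binding domain — blocked (Principle B).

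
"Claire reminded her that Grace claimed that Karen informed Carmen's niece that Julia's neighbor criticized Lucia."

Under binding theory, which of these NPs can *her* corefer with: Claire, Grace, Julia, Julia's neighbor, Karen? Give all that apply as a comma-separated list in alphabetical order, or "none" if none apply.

none

*her* is a pronoun; Principle B requires it to be free in its binding domain — the matrix clause.
— Claire: subject of the matrix clause; c-commands the pronoun within its binding domain — blocked (Principle B).
— Grace: subject of the clause headed by 'claimed'; is c-commanded by the pronoun; coreference would bind this R-expression — blocked (Principle C).
— Julia: possessor inside the subject DP of the clause headed by 'criticized'; is c-commanded by the pronoun; coreference would bind this R-expression — blocked (Principle C).
— Julia's neighbor: subject of the clause headed by 'criticized'; is c-commanded by the pronoun; coreference would bind this R-expression — blocked (Principle C).
— Karen: subject of the clause headed by 'informed'; is c-commanded by the pronoun; coreference would bind this R-expression — blocked (Principle C).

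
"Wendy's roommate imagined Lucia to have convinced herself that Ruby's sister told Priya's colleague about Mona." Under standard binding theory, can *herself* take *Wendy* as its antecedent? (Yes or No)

No

*herself* is a reflexive; Principle A requires it to be bound within its binding domain — the clause headed by 'convinced'.
— Wendy: possessor inside the subject DP of the matrix clause; does not c-command the reflexive — cannot bind it (Principle A).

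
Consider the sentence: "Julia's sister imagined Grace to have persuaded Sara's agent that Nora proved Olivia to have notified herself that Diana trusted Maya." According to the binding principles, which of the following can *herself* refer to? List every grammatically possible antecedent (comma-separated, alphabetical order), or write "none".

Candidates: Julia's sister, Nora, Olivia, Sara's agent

*herself* is a reflexive; Principle A requires it to be bound within its binding domain — the clause headed by 'notified'.
— Julia's sister: subject of the matrix clause; c-commands the reflexive but lies outside its binding domain — cannot bind it (Principle A).
— Nora: subject of the clause headed by 'proved'; c-commands the reflexive but lies outside its binding domain — cannot bind it (Principle A).
— Olivia: subject of the clause headed by 'notified'; c-commands the reflexive within its binding domain — allowed (Principle A).
— Sara's agent: object of the clause headed by 'persuaded'; c-commands the reflexive but lies outside its binding domain — cannot bind it (Principle A).

Olivia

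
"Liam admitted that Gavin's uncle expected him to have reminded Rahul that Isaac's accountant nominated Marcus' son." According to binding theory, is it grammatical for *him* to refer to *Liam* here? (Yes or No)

*Liam* is an R-expression; Principle C requires it to be free (not bound by any c-commanding expression).
— him: subject of the clause headed by 'reminded'; the pronoun does not c-command the R-expression — coreference allowed.

Yes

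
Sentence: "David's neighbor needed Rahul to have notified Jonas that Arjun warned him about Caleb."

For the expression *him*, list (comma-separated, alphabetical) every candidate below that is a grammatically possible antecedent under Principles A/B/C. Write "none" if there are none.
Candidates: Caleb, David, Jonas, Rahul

David, Jonas, Rahul

*him* is a pronoun; Principle B requires it to be free in its binding domain — the clause headed by 'warned'.
— Caleb: second object of the clause headed by 'warned'; is c-commanded by the pronoun; coreference would bind this R-expression — blocked (Principle C).
— David: possessor inside the subject DP of the matrix clause; does not c-command the pronoun — Principle B does not apply; allowed.
— Jonas: object of the clause headed by 'notified'; c-commands the pronoun but lies outside its binding domain — allowed.
— Rahul: subject of the clause headed by 'notified'; c-commands the pronoun but lies outside its binding domain — allowed.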